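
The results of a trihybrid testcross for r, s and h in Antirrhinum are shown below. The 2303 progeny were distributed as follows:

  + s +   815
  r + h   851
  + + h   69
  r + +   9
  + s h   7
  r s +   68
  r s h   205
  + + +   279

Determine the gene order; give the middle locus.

The two most frequent reciprocal classes, r + h and + s +, are the parental types, so the F1 was r + h / + s +.
The two rarest classes, r + + and + s h, are the double crossovers. Comparing them with the parentals, only the h allele has switched, so h is the middle locus and the order is s – h – r.

h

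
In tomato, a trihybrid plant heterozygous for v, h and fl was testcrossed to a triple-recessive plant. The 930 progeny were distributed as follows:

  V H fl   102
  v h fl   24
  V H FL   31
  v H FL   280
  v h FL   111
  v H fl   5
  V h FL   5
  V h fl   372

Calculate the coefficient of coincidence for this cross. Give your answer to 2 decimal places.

The two most frequent reciprocal classes, V h fl and v H FL, are the parental types, so the F1 was V h fl / v H FL.
The two rarest classes, V h FL and v H fl, are the double crossovers. Comparing them with the parentals, only the fl allele has switched, so fl is the middle locus and the order is v – fl – h.
v–fl: (55 + 10)/930 = 0.0699; fl–h: (213 + 10)/930 = 0.2398.
Expected DCO frequency = 0.0699 × 0.2398 ≈ 0.01676; observed = 10/930 ≈ 0.01075.
Coefficient of coincidence = 0.01075/0.01676 ≈ 0.64.

0.64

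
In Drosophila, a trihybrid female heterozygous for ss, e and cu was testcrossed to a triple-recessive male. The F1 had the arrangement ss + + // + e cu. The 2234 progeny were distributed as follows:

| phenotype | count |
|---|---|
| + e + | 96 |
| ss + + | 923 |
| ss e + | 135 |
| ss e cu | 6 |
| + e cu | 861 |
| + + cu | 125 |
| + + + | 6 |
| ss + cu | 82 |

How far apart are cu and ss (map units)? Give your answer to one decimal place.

8.5 map units

The two rarest classes, + + + and ss e cu, are the double crossovers. Comparing them with the parentals, only the ss allele has switched, so ss is the middle locus and the order is cu – ss – e.
Crossovers in the cu–ss interval produce the single-crossover classes ss + cu and + e + (82 + 96 = 178) plus the double crossovers (12).
RF(cu–ss) = (178 + 12) / 2234 = 190/2234 = 0.0850 → 8.5 map units.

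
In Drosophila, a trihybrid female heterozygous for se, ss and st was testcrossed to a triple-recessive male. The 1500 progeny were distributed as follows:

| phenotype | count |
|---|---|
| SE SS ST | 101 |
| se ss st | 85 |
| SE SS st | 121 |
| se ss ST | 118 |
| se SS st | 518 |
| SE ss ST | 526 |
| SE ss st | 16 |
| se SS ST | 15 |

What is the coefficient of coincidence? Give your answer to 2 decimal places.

0.79

The two most frequent reciprocal classes, se SS st and SE ss ST, are the parental types, so the F1 was se SS st / SE ss ST.
The two rarest classes, se SS ST and SE ss st, are the double crossovers. Comparing them with the parentals, only the st allele has switched, so st is the middle locus and the order is ss – st – se.
ss–st: (186 + 31)/1500 = 0.1447; st–se: (239 + 31)/1500 = 0.1800.
Expected DCO frequency = 0.1447 × 0.1800 ≈ 0.02605; observed = 31/1500 ≈ 0.02067.
Coefficient of coincidence = 0.02067/0.02605 ≈ 0.79.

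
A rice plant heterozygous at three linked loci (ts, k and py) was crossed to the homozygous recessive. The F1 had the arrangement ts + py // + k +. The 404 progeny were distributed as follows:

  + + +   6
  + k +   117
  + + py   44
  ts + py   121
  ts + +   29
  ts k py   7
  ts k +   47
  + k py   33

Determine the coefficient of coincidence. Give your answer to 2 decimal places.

0.67

The two rarest classes, ts k py and + + +, are the double crossovers. Comparing them with the parentals, only the k allele has switched, so k is the middle locus and the order is py – k – ts.
py–k: (62 + 13)/404 = 0.1856; k–ts: (91 + 13)/404 = 0.2574.
Expected DCO frequency = 0.1856 × 0.2574 ≈ 0.04777; observed = 13/404 ≈ 0.03218.
Coefficient of coincidence = 0.03218/0.04777 ≈ 0.67.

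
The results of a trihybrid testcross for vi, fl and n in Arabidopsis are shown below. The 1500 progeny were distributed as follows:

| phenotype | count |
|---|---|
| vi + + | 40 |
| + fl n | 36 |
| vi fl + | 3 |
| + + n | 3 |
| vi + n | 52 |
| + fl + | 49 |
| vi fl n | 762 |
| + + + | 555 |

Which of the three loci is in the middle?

The two most frequent reciprocal classes, vi fl n and + + +, are the parental types, so the F1 was vi fl n / + + +.
The two rarest classes, vi fl + and + + n, are the double crossovers. Comparing them with the parentals, only the n allele has switched, so n is the middle locus and the order is fl – n – vi.

n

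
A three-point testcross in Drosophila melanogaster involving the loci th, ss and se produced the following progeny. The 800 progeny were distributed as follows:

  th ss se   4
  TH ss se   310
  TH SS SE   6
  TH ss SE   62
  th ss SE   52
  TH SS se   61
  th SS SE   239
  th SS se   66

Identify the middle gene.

th

The two most frequent reciprocal classes, TH ss se and th SS SE, are the parental types, so the F1 was TH ss se / th SS SE.
The two rarest classes, th ss se and TH SS SE, are the double crossovers. Comparing them with the parentals, only the th allele has switched, so th is the middle locus and the order is ss – th – se.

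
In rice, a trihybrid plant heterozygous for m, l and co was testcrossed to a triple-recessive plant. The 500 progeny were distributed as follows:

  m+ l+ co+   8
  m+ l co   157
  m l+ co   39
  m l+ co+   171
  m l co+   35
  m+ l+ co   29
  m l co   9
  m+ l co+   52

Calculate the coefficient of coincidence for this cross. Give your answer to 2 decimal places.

The two most frequent reciprocal classes, m l+ co+ and m+ l co, are the parental types, so the F1 was m l+ co+ / m+ l co.
The two rarest classes, m+ l+ co+ and m l co, are the double crossovers. Comparing them with the parentals, only the m allele has switched, so m is the middle locus and the order is l – m – co.
l–m: (64 + 17)/500 = 0.1620; m–co: (91 + 17)/500 = 0.2160.
Expected DCO frequency = 0.1620 × 0.2160 ≈ 0.03499; observed = 17/500 ≈ 0.03400.
Coefficient of coincidence = 0.03400/0.03499 ≈ 0.97.

0.97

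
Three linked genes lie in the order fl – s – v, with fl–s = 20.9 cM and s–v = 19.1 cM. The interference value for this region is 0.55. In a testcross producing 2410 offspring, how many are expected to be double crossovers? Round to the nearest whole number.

43

Map distances give recombination frequencies of 0.209 and 0.191 for the two intervals.
With interference 0.55 (so coincidence = 0.45), expected double-crossover frequency = 0.209 × 0.191 × 0.45 = 0.01796.
Expected number = 0.01796 × 2410 = 43.29 ≈ 43.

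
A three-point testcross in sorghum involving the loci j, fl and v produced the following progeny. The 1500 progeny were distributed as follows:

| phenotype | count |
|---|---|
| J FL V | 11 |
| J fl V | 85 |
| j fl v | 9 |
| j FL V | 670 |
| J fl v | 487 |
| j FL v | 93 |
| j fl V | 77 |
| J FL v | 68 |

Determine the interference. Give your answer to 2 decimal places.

The two most frequent reciprocal classes, J fl v and j FL V, are the parental types, so the F1 was J fl v / j FL V.
The two rarest classes, j fl v and J FL V, are the double crossovers. Comparing them with the parentals, only the j allele has switched, so j is the middle locus and the order is v – j – fl.
v–j: (178 + 20)/1500 = 0.1320; j–fl: (145 + 20)/1500 = 0.1100.
Expected DCO frequency = 0.1320 × 0.1100 ≈ 0.01452; observed = 20/1500 ≈ 0.01333.
Coefficient of coincidence = 0.01333/0.01452 ≈ 0.92; interference = 1 − 0.92 = 0.08.

0.08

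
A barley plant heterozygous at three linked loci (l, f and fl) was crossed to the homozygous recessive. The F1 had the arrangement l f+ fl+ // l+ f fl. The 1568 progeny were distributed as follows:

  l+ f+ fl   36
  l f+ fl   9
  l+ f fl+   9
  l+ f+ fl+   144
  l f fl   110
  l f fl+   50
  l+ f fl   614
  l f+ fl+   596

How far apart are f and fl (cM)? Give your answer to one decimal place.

6.6 cM

The two rarest classes, l f+ fl and l+ f fl+, are the double crossovers. Comparing them with the parentals, only the fl allele has switched, so fl is the middle locus and the order is l – fl – f.
Crossovers in the fl–f interval produce the single-crossover classes l f fl+ and l+ f+ fl (50 + 36 = 86) plus the double crossovers (18).
RF(fl–f) = (86 + 18) / 1568 = 104/1568 = 0.0663 → 6.6 cM.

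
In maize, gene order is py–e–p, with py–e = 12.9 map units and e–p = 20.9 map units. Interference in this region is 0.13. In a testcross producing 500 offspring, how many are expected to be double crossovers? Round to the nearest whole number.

Map distances give recombination frequencies of 0.129 and 0.209 for the two intervals.
With interference 0.13 (so coincidence = 0.87), expected double-crossover frequency = 0.129 × 0.209 × 0.87 = 0.02346.
Expected number = 0.02346 × 500 = 11.73 ≈ 12.

12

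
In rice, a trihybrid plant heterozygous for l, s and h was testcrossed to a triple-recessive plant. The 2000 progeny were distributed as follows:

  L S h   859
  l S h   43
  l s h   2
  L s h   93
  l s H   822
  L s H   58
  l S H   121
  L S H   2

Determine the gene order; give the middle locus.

h

The two most frequent reciprocal classes, l s H and L S h, are the parental types, so the F1 was l s H / L S h.
The two rarest classes, l s h and L S H, are the double crossovers. Comparing them with the parentals, only the h allele has switched, so h is the middle locus and the order is s – h – l.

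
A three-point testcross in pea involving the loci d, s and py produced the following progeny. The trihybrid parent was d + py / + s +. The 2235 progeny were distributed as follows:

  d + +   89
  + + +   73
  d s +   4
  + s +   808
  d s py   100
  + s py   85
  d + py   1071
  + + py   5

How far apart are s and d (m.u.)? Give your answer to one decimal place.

The two rarest classes, + + py and d s +, are the double crossovers. Comparing them with the parentals, only the d allele has switched, so d is the middle locus and the order is s – d – py.
Crossovers in the s–d interval produce the single-crossover classes d s py and + + + (100 + 73 = 173) plus the double crossovers (9).
RF(s–d) = (173 + 9) / 2235 = 182/2235 = 0.0814 → 8.1 m.u.

8.1 m.u.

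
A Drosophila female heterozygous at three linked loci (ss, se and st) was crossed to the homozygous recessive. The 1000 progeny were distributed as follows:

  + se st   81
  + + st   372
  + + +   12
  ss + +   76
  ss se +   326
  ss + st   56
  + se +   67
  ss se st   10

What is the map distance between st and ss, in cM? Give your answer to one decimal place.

14.5 cM

The two most frequent reciprocal classes, + + st and ss se +, are the parental types, so the F1 was + + st / ss se +.
The two rarest classes, + + + and ss se st, are the double crossovers. Comparing them with the parentals, only the st allele has switched, so st is the middle locus and the order is se – st – ss.
Crossovers in the st–ss interval produce the single-crossover classes ss + st and + se + (56 + 67 = 123) plus the double crossovers (22).
RF(st–ss) = (123 + 22) / 1000 = 145/1000 = 0.1450 → 14.5 cM.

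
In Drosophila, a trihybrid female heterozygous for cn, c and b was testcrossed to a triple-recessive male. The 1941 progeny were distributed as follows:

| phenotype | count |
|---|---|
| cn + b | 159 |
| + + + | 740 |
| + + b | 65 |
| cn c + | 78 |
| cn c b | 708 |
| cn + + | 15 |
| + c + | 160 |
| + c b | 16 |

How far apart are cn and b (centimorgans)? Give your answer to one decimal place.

9.0 centimorgans

The two most frequent reciprocal classes, cn c b and + + +, are the parental types, so the F1 was cn c b / + + +.
The two rarest classes, + c b and cn + +, are the double crossovers. Comparing them with the parentals, only the cn allele has switched, so cn is the middle locus and the order is c – cn – b.
Crossovers in the cn–b interval produce the single-crossover classes cn c + and + + b (78 + 65 = 143) plus the double crossovers (31).
RF(cn–b) = (143 + 31) / 1941 = 174/1941 = 0.0896 → 9.0 centimorgans.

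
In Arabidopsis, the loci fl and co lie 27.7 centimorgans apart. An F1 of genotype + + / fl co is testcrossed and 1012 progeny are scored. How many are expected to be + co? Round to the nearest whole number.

140

A map distance of 27.7 centimorgans corresponds to a recombination frequency of 0.277.
The F1 is + + / fl co, so + co is a recombinant gamete class with expected frequency r/2 = 0.277/2 = 0.1385.
Expected number = 0.1385 × 1012 = 140.16 ≈ 140.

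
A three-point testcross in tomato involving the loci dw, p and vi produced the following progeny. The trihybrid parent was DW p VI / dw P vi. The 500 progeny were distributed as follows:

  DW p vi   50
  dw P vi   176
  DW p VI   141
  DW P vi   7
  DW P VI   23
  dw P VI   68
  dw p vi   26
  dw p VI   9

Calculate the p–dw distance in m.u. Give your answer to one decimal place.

13.0 m.u.

The two rarest classes, dw p VI and DW P vi, are the double crossovers. Comparing them with the parentals, only the dw allele has switched, so dw is the middle locus and the order is vi – dw – p.
Crossovers in the dw–p interval produce the single-crossover classes DW P VI and dw p vi (23 + 26 = 49) plus the double crossovers (16).
RF(dw–p) = (49 + 16) / 500 = 65/500 = 0.1300 → 13.0 m.u.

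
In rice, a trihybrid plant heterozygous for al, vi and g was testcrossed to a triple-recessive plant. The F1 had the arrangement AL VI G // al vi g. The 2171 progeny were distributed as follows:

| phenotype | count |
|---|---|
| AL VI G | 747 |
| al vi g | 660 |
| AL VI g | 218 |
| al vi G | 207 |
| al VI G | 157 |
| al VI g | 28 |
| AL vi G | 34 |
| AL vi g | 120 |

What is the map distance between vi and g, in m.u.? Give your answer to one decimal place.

The two rarest classes, AL vi G and al VI g, are the double crossovers. Comparing them with the parentals, only the vi allele has switched, so vi is the middle locus and the order is al – vi – g.
Crossovers in the vi–g interval produce the single-crossover classes AL VI g and al vi G (218 + 207 = 425) plus the double crossovers (62).
RF(vi–g) = (425 + 62) / 2171 = 487/2171 = 0.2243 → 22.4 m.u.

22.4 m.u.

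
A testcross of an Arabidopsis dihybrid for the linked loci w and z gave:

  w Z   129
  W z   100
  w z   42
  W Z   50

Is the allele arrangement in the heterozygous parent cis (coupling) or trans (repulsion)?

trans

The two most frequent classes are W z (100) and w Z (129); these are the parental (non-recombinant) types.
So the F1 carried W z on one chromosome and w Z on the other — the recessive alleles are on opposite chromosomes (trans / repulsion).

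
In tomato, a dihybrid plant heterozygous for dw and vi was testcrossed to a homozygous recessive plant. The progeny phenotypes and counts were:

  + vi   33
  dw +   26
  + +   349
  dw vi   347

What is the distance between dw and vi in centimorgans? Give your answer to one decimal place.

The two most frequent classes, + + (349) and dw vi (347), are the parental types, so the F1 was + + / dw vi.
The recombinant classes are + vi and dw +: 33 + 26 = 59.
Recombination frequency = 59/755 = 0.0781 ≈ 7.8%, i.e. 7.8 centimorgans.

7.8 centimorgans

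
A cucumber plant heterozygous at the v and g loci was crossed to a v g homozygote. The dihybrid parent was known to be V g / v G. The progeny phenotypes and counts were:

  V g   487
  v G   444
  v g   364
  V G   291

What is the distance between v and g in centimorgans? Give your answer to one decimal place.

41.3 centimorgans

The recombinant classes are V G and v g: 291 + 364 = 655.
Recombination frequency = 655/1586 = 0.4130 ≈ 41.3%, i.e. 41.3 centimorgans.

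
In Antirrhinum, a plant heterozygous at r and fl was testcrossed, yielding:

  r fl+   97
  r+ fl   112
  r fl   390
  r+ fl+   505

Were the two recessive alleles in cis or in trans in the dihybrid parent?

The two most frequent classes are r+ fl+ (505) and r fl (390); these are the parental (non-recombinant) types.
So the F1 carried r+ fl+ on one chromosome and r fl on the other — the recessive alleles are on the same chromosome (cis / coupling).

cis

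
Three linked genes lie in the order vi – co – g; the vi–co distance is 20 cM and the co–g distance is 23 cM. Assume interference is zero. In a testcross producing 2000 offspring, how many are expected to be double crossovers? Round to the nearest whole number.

Map distances give recombination frequencies of 0.200 and 0.230 for the two intervals.
With no interference, expected double-crossover frequency = 0.200 × 0.230 = 0.04600.
Expected number = 0.04600 × 2000 = 92.00 ≈ 92.

92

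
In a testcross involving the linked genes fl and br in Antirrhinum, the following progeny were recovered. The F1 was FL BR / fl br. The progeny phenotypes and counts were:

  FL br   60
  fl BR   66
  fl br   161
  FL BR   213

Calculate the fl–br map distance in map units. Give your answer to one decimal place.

25.2 map units

The recombinant classes are FL br and fl BR: 60 + 66 = 126.
Recombination frequency = 126/500 = 0.2520 ≈ 25.2%, i.e. 25.2 map units.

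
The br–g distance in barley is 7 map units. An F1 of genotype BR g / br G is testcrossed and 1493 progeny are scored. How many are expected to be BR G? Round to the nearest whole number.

52

A map distance of 7 map units corresponds to a recombination frequency of 0.070.
The F1 is BR g / br G, so BR G is a recombinant gamete class with expected frequency r/2 = 0.070/2 = 0.0350.
Expected number = 0.0350 × 1493 = 52.26 ≈ 52.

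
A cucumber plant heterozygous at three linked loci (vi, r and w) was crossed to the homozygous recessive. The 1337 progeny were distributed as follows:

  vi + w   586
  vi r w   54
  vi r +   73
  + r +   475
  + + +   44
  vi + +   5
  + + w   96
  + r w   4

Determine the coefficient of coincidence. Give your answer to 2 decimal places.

0.63

The two most frequent reciprocal classes, + r + and vi + w, are the parental types, so the F1 was + r + / vi + w.
The two rarest classes, + r w and vi + +, are the double crossovers. Comparing them with the parentals, only the w allele has switched, so w is the middle locus and the order is vi – w – r.
vi–w: (169 + 9)/1337 = 0.1331; w–r: (98 + 9)/1337 = 0.0800.
Expected DCO frequency = 0.1331 × 0.0800 ≈ 0.01065; observed = 9/1337 ≈ 0.00673.
Coefficient of coincidence = 0.00673/0.01065 ≈ 0.63.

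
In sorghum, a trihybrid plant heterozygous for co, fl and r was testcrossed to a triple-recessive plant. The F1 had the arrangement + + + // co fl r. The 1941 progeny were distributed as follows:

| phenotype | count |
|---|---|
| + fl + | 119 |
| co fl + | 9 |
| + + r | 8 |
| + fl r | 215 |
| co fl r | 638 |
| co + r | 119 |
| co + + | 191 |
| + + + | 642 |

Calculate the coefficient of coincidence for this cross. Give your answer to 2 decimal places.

The two rarest classes, + + r and co fl +, are the double crossovers. Comparing them with the parentals, only the r allele has switched, so r is the middle locus and the order is co – r – fl.
co–r: (406 + 17)/1941 = 0.2179; r–fl: (238 + 17)/1941 = 0.1314.
Expected DCO frequency = 0.2179 × 0.1314 ≈ 0.02863; observed = 17/1941 ≈ 0.00876.
Coefficient of coincidence = 0.00876/0.02863 ≈ 0.31.

0.31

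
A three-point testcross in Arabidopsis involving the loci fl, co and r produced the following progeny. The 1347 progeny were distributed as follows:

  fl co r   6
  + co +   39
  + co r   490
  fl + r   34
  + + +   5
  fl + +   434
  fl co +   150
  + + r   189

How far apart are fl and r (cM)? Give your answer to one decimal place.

6.2 cM

The two most frequent reciprocal classes, fl + + and + co r, are the parental types, so the F1 was fl + + / + co r.
The two rarest classes, + + + and fl co r, are the double crossovers. Comparing them with the parentals, only the fl allele has switched, so fl is the middle locus and the order is co – fl – r.
Crossovers in the fl–r interval produce the single-crossover classes fl + r and + co + (34 + 39 = 73) plus the double crossovers (11).
RF(fl–r) = (73 + 11) / 1347 = 84/1347 = 0.0624 → 6.2 cM.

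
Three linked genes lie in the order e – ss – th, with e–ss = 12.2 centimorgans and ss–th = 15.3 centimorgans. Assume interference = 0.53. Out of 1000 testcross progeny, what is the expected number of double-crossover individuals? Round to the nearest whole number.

Map distances give recombination frequencies of 0.122 and 0.153 for the two intervals.
With interference 0.53 (so coincidence = 0.47), expected double-crossover frequency = 0.122 × 0.153 × 0.47 = 0.00877.
Expected number = 0.00877 × 1000 = 8.77 ≈ 9.

9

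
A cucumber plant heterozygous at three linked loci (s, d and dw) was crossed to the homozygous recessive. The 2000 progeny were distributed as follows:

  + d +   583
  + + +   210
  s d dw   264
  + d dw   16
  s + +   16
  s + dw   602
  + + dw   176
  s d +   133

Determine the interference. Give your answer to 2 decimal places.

The two most frequent reciprocal classes, s + dw and + d +, are the parental types, so the F1 was s + dw / + d +.
The two rarest classes, s + + and + d dw, are the double crossovers. Comparing them with the parentals, only the dw allele has switched, so dw is the middle locus and the order is d – dw – s.
d–dw: (474 + 32)/2000 = 0.2530; dw–s: (309 + 32)/2000 = 0.1705.
Expected DCO frequency = 0.2530 × 0.1705 ≈ 0.04314; observed = 32/2000 ≈ 0.01600.
Coefficient of coincidence = 0.01600/0.04314 ≈ 0.37; interference = 1 − 0.37 = 0.63.

0.63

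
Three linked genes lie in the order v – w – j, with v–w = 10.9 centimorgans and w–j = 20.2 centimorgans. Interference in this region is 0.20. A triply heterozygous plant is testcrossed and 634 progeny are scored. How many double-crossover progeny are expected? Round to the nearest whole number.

11

Map distances give recombination frequencies of 0.109 and 0.202 for the two intervals.
With interference 0.20 (so coincidence = 0.80), expected double-crossover frequency = 0.109 × 0.202 × 0.80 = 0.01761.
Expected number = 0.01761 × 634 = 11.17 ≈ 11.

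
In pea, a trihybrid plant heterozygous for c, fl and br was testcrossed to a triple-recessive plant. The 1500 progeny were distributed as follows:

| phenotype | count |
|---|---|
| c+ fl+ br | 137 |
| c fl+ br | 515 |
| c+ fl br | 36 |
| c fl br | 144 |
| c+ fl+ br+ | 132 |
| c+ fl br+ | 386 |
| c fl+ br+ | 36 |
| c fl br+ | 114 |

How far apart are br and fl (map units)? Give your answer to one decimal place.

The two most frequent reciprocal classes, c+ fl br+ and c fl+ br, are the parental types, so the F1 was c+ fl br+ / c fl+ br.
The two rarest classes, c+ fl br and c fl+ br+, are the double crossovers. Comparing them with the parentals, only the br allele has switched, so br is the middle locus and the order is c – br – fl.
Crossovers in the br–fl interval produce the single-crossover classes c+ fl+ br+ and c fl br (132 + 144 = 276) plus the double crossovers (72).
RF(br–fl) = (276 + 72) / 1500 = 348/1500 = 0.2320 → 23.2 map units.

23.2 map units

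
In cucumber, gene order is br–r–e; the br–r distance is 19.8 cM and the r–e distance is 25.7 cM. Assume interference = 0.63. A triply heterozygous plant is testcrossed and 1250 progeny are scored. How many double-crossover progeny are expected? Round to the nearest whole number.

24

Map distances give recombination frequencies of 0.198 and 0.257 for the two intervals.
With interference 0.63 (so coincidence = 0.37), expected double-crossover frequency = 0.198 × 0.257 × 0.37 = 0.01883.
Expected number = 0.01883 × 1250 = 23.53 ≈ 24.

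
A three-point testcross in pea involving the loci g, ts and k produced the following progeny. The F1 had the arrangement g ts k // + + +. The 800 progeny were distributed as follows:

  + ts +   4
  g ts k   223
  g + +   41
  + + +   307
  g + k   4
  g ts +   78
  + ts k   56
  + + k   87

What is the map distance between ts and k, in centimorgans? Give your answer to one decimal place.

The two rarest classes, g + k and + ts +, are the double crossovers. Comparing them with the parentals, only the ts allele has switched, so ts is the middle locus and the order is k – ts – g.
Crossovers in the k–ts interval produce the single-crossover classes g ts + and + + k (78 + 87 = 165) plus the double crossovers (8).
RF(k–ts) = (165 + 8) / 800 = 173/800 = 0.2162 → 21.6 centimorgans.

21.6 centimorgans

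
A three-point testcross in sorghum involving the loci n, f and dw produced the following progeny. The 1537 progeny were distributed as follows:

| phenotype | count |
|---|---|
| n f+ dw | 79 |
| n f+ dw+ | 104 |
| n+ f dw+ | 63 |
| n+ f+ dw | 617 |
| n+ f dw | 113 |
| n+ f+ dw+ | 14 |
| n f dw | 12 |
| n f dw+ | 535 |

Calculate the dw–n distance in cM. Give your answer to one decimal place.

The two most frequent reciprocal classes, n+ f+ dw and n f dw+, are the parental types, so the F1 was n+ f+ dw / n f dw+.
The two rarest classes, n+ f+ dw+ and n f dw, are the double crossovers. Comparing them with the parentals, only the dw allele has switched, so dw is the middle locus and the order is f – dw – n.
Crossovers in the dw–n interval produce the single-crossover classes n f+ dw and n+ f dw+ (79 + 63 = 142) plus the double crossovers (26).
RF(dw–n) = (142 + 26) / 1537 = 168/1537 = 0.1093 → 10.9 cM.

10.9 cM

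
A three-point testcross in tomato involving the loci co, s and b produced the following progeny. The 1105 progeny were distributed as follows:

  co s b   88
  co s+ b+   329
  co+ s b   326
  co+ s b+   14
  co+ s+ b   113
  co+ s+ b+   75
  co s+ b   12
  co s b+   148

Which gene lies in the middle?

The two most frequent reciprocal classes, co s+ b+ and co+ s b, are the parental types, so the F1 was co s+ b+ / co+ s b.
The two rarest classes, co s+ b and co+ s b+, are the double crossovers. Comparing them with the parentals, only the b allele has switched, so b is the middle locus and the order is s – b – co.

b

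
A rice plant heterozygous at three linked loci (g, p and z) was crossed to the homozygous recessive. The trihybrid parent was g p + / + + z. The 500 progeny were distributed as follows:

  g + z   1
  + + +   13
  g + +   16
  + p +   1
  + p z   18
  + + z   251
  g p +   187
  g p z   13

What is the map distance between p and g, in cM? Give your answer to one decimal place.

7.2 cM

The two rarest classes, + p + and g + z, are the double crossovers. Comparing them with the parentals, only the g allele has switched, so g is the middle locus and the order is p – g – z.
Crossovers in the p–g interval produce the single-crossover classes g + + and + p z (16 + 18 = 34) plus the double crossovers (2).
RF(p–g) = (34 + 2) / 500 = 36/500 = 0.0720 → 7.2 cM.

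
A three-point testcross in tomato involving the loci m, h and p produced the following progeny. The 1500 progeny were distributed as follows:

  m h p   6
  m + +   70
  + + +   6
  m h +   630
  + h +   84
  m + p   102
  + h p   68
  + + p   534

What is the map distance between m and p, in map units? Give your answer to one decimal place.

13.2 map units

The two most frequent reciprocal classes, m h + and + + p, are the parental types, so the F1 was m h + / + + p.
The two rarest classes, m h p and + + +, are the double crossovers. Comparing them with the parentals, only the p allele has switched, so p is the middle locus and the order is m – p – h.
Crossovers in the m–p interval produce the single-crossover classes + h + and m + p (84 + 102 = 186) plus the double crossovers (12).
RF(m–p) = (186 + 12) / 1500 = 198/1500 = 0.1320 → 13.2 map units.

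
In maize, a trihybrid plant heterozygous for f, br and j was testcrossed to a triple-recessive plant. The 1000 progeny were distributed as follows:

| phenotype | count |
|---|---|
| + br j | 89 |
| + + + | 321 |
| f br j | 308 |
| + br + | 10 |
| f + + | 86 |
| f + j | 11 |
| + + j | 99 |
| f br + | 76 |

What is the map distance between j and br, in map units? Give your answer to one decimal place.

The two most frequent reciprocal classes, f br j and + + +, are the parental types, so the F1 was f br j / + + +.
The two rarest classes, f + j and + br +, are the double crossovers. Comparing them with the parentals, only the br allele has switched, so br is the middle locus and the order is j – br – f.
Crossovers in the j–br interval produce the single-crossover classes f br + and + + j (76 + 99 = 175) plus the double crossovers (21).
RF(j–br) = (175 + 21) / 1000 = 196/1000 = 0.1960 → 19.6 map units.

19.6 map units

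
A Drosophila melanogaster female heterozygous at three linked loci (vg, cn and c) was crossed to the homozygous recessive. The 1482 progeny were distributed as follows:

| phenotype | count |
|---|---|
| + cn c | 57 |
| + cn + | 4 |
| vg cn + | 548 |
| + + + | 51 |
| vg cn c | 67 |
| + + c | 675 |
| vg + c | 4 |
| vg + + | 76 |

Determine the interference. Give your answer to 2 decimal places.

The two most frequent reciprocal classes, vg cn + and + + c, are the parental types, so the F1 was vg cn + / + + c.
The two rarest classes, + cn + and vg + c, are the double crossovers. Comparing them with the parentals, only the vg allele has switched, so vg is the middle locus and the order is cn – vg – c.
cn–vg: (133 + 8)/1482 = 0.0951; vg–c: (118 + 8)/1482 = 0.0850.
Expected DCO frequency = 0.0951 × 0.0850 ≈ 0.00808; observed = 8/1482 ≈ 0.00540.
Coefficient of coincidence = 0.00540/0.00808 ≈ 0.67; interference = 1 − 0.67 = 0.33.

0.33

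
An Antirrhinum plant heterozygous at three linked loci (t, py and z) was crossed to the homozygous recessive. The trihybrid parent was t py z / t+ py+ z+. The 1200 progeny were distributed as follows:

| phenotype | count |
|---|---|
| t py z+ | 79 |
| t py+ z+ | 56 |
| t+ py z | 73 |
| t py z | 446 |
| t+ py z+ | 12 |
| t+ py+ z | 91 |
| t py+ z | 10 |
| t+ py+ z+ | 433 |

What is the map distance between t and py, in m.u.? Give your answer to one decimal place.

The two rarest classes, t py+ z and t+ py z+, are the double crossovers. Comparing them with the parentals, only the py allele has switched, so py is the middle locus and the order is t – py – z.
Crossovers in the t–py interval produce the single-crossover classes t+ py z and t py+ z+ (73 + 56 = 129) plus the double crossovers (22).
RF(t–py) = (129 + 22) / 1200 = 151/1200 = 0.1258 → 12.6 m.u.

12.6 m.u.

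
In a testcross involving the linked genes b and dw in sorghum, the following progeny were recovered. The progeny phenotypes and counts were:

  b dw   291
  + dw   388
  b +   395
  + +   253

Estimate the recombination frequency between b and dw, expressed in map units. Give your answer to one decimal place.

41.0 map units

The two most frequent classes, + dw (388) and b + (395), are the parental types, so the F1 was + dw / b +.
The recombinant classes are + + and b dw: 253 + 291 = 544.
Recombination frequency = 544/1327 = 0.4099 ≈ 41.0%, i.e. 41.0 map units.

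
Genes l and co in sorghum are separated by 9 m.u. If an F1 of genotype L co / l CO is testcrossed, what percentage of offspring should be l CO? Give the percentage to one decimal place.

45.5%

A map distance of 9 m.u. corresponds to a recombination frequency of 0.090.
The F1 is L co / l CO, so l CO is a parental gamete class with expected frequency (1 − r)/2 = 0.910/2 = 0.4550.
That is 0.4550 = 45.5% of the progeny.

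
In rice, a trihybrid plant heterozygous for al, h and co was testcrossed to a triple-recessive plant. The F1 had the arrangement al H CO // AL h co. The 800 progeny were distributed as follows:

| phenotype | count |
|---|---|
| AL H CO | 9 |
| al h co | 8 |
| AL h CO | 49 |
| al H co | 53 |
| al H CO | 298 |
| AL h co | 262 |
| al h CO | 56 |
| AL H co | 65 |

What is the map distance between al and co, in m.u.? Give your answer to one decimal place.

The two rarest classes, AL H CO and al h co, are the double crossovers. Comparing them with the parentals, only the al allele has switched, so al is the middle locus and the order is h – al – co.
Crossovers in the al–co interval produce the single-crossover classes al H co and AL h CO (53 + 49 = 102) plus the double crossovers (17).
RF(al–co) = (102 + 17) / 800 = 119/800 = 0.1487 → 14.9 m.u.

14.9 m.u.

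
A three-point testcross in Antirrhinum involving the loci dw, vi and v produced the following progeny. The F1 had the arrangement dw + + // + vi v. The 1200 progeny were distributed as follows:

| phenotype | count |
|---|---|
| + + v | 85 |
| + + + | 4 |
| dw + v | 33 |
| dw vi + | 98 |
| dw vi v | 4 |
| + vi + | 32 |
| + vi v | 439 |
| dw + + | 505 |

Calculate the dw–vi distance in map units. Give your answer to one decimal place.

The two rarest classes, + + + and dw vi v, are the double crossovers. Comparing them with the parentals, only the dw allele has switched, so dw is the middle locus and the order is vi – dw – v.
Crossovers in the vi–dw interval produce the single-crossover classes dw vi + and + + v (98 + 85 = 183) plus the double crossovers (8).
RF(vi–dw) = (183 + 8) / 1200 = 191/1200 = 0.1592 → 15.9 map units.

15.9 map units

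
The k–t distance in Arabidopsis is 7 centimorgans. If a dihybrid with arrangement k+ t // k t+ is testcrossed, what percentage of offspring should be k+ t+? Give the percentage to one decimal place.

3.5%

A map distance of 7 centimorgans corresponds to a recombination frequency of 0.070.
The F1 is k+ t / k t+, so k+ t+ is a recombinant gamete class with expected frequency r/2 = 0.070/2 = 0.0350.
That is 0.0350 = 3.5% of the progeny.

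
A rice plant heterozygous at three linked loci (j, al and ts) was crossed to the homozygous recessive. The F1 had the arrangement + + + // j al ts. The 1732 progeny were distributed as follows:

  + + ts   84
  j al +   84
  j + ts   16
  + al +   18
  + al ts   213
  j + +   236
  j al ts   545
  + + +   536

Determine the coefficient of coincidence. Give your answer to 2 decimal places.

The two rarest classes, + al + and j + ts, are the double crossovers. Comparing them with the parentals, only the al allele has switched, so al is the middle locus and the order is j – al – ts.
j–al: (449 + 34)/1732 = 0.2789; al–ts: (168 + 34)/1732 = 0.1166.
Expected DCO frequency = 0.2789 × 0.1166 ≈ 0.03252; observed = 34/1732 ≈ 0.01963.
Coefficient of coincidence = 0.01963/0.03252 ≈ 0.60.

0.60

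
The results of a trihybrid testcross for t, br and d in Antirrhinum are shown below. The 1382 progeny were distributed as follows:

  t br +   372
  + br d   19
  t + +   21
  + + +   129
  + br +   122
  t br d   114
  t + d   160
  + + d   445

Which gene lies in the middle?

The two most frequent reciprocal classes, t br + and + + d, are the parental types, so the F1 was t br + / + + d.
The two rarest classes, t + + and + br d, are the double crossovers. Comparing them with the parentals, only the br allele has switched, so br is the middle locus and the order is t – br – d.

br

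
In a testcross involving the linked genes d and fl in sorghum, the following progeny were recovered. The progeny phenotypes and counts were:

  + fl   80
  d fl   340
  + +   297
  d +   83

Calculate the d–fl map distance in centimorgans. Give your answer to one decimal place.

The two most frequent classes, + + (297) and d fl (340), are the parental types, so the F1 was + + / d fl.
The recombinant classes are + fl and d +: 80 + 83 = 163.
Recombination frequency = 163/800 = 0.2037 ≈ 20.4%, i.e. 20.4 centimorgans.

20.4 centimorgans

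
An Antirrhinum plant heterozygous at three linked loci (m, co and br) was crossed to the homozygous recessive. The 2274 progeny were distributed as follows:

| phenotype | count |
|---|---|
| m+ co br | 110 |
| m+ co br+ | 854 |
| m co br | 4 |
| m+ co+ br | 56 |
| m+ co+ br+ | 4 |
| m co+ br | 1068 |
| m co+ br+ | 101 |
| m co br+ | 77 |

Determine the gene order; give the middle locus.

co

The two most frequent reciprocal classes, m+ co br+ and m co+ br, are the parental types, so the F1 was m+ co br+ / m co+ br.
The two rarest classes, m+ co+ br+ and m co br, are the double crossovers. Comparing them with the parentals, only the co allele has switched, so co is the middle locus and the order is br – co – m.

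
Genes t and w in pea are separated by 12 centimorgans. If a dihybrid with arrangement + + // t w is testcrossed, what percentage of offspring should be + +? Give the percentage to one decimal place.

A map distance of 12 centimorgans corresponds to a recombination frequency of 0.120.
The F1 is + + / t w, so + + is a parental gamete class with expected frequency (1 − r)/2 = 0.880/2 = 0.4400.
That is 0.4400 = 44.0% of the progeny.

44.0%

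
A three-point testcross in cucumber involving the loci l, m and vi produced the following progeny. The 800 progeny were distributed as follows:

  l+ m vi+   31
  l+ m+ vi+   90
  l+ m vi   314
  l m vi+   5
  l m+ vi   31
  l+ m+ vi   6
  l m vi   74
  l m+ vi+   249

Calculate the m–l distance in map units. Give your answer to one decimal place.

The two most frequent reciprocal classes, l+ m vi and l m+ vi+, are the parental types, so the F1 was l+ m vi / l m+ vi+.
The two rarest classes, l+ m+ vi and l m vi+, are the double crossovers. Comparing them with the parentals, only the m allele has switched, so m is the middle locus and the order is vi – m – l.
Crossovers in the m–l interval produce the single-crossover classes l m vi and l+ m+ vi+ (74 + 90 = 164) plus the double crossovers (11).
RF(m–l) = (164 + 11) / 800 = 175/800 = 0.2188 → 21.9 map units.

21.9 map units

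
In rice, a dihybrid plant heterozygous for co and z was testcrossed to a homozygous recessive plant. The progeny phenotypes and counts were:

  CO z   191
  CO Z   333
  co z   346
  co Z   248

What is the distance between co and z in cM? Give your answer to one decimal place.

39.3 cM

The two most frequent classes, CO Z (333) and co z (346), are the parental types, so the F1 was CO Z / co z.
The recombinant classes are CO z and co Z: 191 + 248 = 439.
Recombination frequency = 439/1118 = 0.3927 ≈ 39.3%, i.e. 39.3 cM.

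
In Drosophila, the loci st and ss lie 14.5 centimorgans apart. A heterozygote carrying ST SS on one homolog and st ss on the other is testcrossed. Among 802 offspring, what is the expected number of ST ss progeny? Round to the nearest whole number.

A map distance of 14.5 centimorgans corresponds to a recombination frequency of 0.145.
The F1 is ST SS / st ss, so ST ss is a recombinant gamete class with expected frequency r/2 = 0.145/2 = 0.0725.
Expected number = 0.0725 × 802 = 58.14 ≈ 58.

58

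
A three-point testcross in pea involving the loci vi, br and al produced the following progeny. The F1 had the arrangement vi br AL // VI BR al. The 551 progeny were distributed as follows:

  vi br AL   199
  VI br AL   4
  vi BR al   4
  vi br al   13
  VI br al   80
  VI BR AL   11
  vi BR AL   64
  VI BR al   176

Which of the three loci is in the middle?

vi

The two rarest classes, VI br AL and vi BR al, are the double crossovers. Comparing them with the parentals, only the vi allele has switched, so vi is the middle locus and the order is br – vi – al.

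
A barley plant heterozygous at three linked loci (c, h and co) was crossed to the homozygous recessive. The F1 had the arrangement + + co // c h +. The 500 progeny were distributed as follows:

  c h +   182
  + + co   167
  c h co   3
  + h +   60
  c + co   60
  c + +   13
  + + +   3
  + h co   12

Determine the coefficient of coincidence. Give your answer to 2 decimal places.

The two rarest classes, + + + and c h co, are the double crossovers. Comparing them with the parentals, only the co allele has switched, so co is the middle locus and the order is h – co – c.
h–co: (25 + 6)/500 = 0.0620; co–c: (120 + 6)/500 = 0.2520.
Expected DCO frequency = 0.0620 × 0.2520 ≈ 0.01562; observed = 6/500 ≈ 0.01200.
Coefficient of coincidence = 0.01200/0.01562 ≈ 0.77.

0.77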